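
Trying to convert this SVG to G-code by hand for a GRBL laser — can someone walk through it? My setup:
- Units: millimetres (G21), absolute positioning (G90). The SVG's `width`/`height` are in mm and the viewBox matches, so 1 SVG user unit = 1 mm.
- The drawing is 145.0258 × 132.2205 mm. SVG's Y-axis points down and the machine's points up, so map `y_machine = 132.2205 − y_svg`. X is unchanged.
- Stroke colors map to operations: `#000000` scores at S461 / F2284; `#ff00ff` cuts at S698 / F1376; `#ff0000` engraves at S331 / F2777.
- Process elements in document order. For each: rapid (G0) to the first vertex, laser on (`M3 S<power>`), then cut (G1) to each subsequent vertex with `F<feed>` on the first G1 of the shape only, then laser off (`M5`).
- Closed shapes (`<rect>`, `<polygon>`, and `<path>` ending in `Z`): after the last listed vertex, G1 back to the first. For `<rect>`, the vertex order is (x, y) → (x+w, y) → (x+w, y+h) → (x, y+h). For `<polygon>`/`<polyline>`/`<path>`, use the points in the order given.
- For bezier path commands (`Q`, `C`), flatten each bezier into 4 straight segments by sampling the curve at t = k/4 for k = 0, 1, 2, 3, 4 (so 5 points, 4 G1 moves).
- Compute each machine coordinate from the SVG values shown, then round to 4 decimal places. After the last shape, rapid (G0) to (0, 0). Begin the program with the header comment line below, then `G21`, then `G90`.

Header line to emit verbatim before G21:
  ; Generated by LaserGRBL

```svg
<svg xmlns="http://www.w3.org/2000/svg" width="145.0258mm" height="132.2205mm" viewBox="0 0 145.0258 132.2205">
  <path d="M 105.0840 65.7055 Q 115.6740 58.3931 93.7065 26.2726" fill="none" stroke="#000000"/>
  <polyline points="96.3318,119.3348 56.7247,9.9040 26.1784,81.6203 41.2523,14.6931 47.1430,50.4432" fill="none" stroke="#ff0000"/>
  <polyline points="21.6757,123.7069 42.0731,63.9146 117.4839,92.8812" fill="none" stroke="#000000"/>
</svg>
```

; Generated by LaserGRBL
G21
G90
G0 X105.0840 Y66.5150
M3 S461
G1 X108.3442 Y71.7217 F2284
G1 X107.5346 Y80.0294
G1 X102.6554 Y91.4382
G1 X93.7065 Y105.9479
M5
G0 X96.3318 Y12.8857
M3 S331
G1 X56.7247 Y122.3165 F2777
G1 X26.1784 Y50.6002
G1 X41.2523 Y117.5274
G1 X47.1430 Y81.7773
M5
G0 X21.6757 Y8.5136
M3 S461
G1 X42.0731 Y68.3059 F2284
G1 X117.4839 Y39.3393
M5
G0 X0.0000 Y0.0000

Since the viewBox matches the mm dimensions, user units are millimetres directly. The only transform is the Y-flip y_m = 132.2205 − y_svg.

Shape 1 is a quadratic bezier drawn with `<path>`. Its stroke #000000 means score at S461, F2284. After flipping Y the toolpath is (105.0840,66.5150) → (108.3442,71.7217) → (107.5346,80.0294) → (102.6554,91.4382) → (93.7065,105.9479).

Shape 2 is a open polyline drawn with `<polyline>`. Its stroke #ff0000 means engrave at S331, F2777. After flipping Y the toolpath is (96.3318,12.8857) → (56.7247,122.3165) → (26.1784,50.6002) → (41.2523,117.5274) → (47.1430,81.7773).

Shape 3 is a open polyline drawn with `<polyline>`. Its stroke #000000 means score at S461, F2284. After flipping Y the toolpath is (21.6757,8.5136) → (42.0731,68.3059) → (117.4839,39.3393).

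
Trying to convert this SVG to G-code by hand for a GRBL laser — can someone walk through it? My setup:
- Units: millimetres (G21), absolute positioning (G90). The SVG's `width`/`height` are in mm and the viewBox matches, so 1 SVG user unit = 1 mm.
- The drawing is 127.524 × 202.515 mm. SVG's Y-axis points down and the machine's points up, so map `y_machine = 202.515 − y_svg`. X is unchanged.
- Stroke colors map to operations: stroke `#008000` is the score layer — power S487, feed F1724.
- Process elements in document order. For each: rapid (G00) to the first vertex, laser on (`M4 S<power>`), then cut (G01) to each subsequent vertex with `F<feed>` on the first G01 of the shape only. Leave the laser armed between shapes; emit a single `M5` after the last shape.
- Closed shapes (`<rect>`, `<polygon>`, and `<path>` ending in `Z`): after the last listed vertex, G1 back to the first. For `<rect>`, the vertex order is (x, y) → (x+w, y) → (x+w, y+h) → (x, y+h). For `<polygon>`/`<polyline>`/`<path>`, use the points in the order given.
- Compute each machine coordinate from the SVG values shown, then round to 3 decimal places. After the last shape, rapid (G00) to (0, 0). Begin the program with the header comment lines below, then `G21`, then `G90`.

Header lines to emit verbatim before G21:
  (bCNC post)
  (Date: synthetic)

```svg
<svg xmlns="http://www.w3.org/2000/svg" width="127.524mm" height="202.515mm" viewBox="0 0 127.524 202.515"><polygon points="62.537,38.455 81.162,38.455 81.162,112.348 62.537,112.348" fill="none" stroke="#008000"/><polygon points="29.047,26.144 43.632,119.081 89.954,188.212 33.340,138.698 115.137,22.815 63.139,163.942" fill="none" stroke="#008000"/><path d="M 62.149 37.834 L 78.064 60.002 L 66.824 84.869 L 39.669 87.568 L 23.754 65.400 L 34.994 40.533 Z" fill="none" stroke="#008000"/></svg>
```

1 u = 1 mm; y_m = 202.515 − y.

[1] `<polygon>` rectangle, #008000→score S487 F1724: (62.537,164.060) → (81.162,164.060) → (81.162,90.167) → (62.537,90.167) → (62.537,164.060) (closed)

[2] `<polygon>` closed polygon, #008000→score S487 F1724: (29.047,176.371) → (43.632,83.434) → (89.954,14.303) → (33.340,63.817) → (115.137,179.700) → (63.139,38.573) → (29.047,176.371) (closed)

[3] `<path>` regular polygon, #008000→score S487 F1724: (62.149,164.681) → (78.064,142.513) → (66.824,117.646) → (39.669,114.947) → (23.754,137.115) → (34.994,161.982) → (62.149,164.681) (closed)

(bCNC post)
(Date: synthetic)
G21
G90
G00 X62.537 Y164.060
M4 S487
G01 X81.162 Y164.060 F1724
G01 X81.162 Y90.167
G01 X62.537 Y90.167
G01 X62.537 Y164.060
G00 X29.047 Y176.371
M4 S487
G01 X43.632 Y83.434 F1724
G01 X89.954 Y14.303
G01 X33.340 Y63.817
G01 X115.137 Y179.700
G01 X63.139 Y38.573
G01 X29.047 Y176.371
G00 X62.149 Y164.681
M4 S487
G01 X78.064 Y142.513 F1724
G01 X66.824 Y117.646
G01 X39.669 Y114.947
G01 X23.754 Y137.115
G01 X34.994 Y161.982
G01 X62.149 Y164.681
M5
G00 X0.000 Y0.000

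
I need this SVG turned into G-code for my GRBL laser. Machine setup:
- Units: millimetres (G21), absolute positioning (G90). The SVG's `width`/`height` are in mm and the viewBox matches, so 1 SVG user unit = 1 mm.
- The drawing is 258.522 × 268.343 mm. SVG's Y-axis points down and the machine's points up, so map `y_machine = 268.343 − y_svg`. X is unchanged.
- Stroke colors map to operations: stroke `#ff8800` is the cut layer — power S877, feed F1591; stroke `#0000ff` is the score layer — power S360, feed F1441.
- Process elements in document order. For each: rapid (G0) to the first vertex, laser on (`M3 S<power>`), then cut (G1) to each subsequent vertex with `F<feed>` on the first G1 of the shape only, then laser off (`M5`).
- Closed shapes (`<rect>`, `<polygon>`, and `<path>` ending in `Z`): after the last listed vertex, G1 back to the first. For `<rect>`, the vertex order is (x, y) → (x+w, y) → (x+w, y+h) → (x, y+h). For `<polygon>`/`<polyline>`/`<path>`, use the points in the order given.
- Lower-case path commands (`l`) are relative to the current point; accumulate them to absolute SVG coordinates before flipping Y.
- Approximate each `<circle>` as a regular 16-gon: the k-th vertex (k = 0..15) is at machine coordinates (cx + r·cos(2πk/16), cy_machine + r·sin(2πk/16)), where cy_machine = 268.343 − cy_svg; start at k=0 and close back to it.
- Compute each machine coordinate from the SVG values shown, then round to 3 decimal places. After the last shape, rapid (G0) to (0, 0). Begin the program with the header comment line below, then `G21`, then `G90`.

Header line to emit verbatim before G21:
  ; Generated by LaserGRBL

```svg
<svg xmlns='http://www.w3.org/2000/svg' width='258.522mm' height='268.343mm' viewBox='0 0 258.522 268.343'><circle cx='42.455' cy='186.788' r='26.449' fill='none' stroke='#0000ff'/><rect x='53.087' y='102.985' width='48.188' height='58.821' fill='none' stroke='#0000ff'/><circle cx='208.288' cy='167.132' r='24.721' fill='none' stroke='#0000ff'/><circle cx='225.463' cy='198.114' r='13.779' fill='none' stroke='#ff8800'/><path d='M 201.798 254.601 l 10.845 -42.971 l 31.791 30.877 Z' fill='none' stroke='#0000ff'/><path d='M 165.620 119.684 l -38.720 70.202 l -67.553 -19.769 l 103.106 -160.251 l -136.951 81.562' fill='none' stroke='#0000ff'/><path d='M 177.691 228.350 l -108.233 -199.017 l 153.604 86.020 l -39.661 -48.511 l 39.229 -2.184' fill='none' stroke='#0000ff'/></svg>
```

Since the viewBox matches the mm dimensions, user units are millimetres directly. The only transform is the Y-flip y_m = 268.343 − y_svg.

Shape 1 is a circle drawn with `<circle>`. Its stroke #0000ff means score at S360, F1441. After flipping Y the toolpath is (68.904,81.555) → (66.891,91.677) → (61.157,100.257) → (52.577,105.991) → (42.455,108.004) → (32.333,105.991) → (23.753,100.257) → (18.019,91.677) → (16.006,81.555) → (18.019,71.433) → (23.753,62.853) → (32.333,57.119) → (42.455,55.106) → (52.577,57.119) → (61.157,62.853) → (66.891,71.433) → (68.904,81.555), returning to the start.

Shape 2 is a rectangle drawn with `<rect>`. Its stroke #0000ff means score at S360, F1441. After flipping Y the toolpath is (53.087,165.358) → (101.275,165.358) → (101.275,106.537) → (53.087,106.537) → (53.087,165.358), returning to the start.

Shape 3 is a circle drawn with `<circle>`. Its stroke #0000ff means score at S360, F1441. After flipping Y the toolpath is (233.009,101.211) → (231.127,110.671) → (225.768,118.691) → (217.748,124.050) → (208.288,125.932) → (198.828,124.050) → (190.808,118.691) → (185.449,110.671) → (183.567,101.211) → (185.449,91.751) → (190.808,83.731) → (198.828,78.372) → (208.288,76.490) → (217.748,78.372) → (225.768,83.731) → (231.127,91.751) → (233.009,101.211), returning to the start.

Shape 4 is a circle drawn with `<circle>`. Its stroke #ff8800 means cut at S877, F1591. After flipping Y the toolpath is (239.242,70.229) → (238.193,75.502) → (235.206,79.972) → (230.736,82.959) → (225.463,84.008) → (220.190,82.959) → (215.720,79.972) → (212.733,75.502) → (211.684,70.229) → (212.733,64.956) → (215.720,60.486) → (220.190,57.499) → (225.463,56.450) → (230.736,57.499) → (235.206,60.486) → (238.193,64.956) → (239.242,70.229), returning to the start.

Shape 5 is a regular polygon drawn with `<path>`. Its stroke #0000ff means score at S360, F1441. After flipping Y the toolpath is (201.798,13.742) → (212.643,56.713) → (244.434,25.836) → (201.798,13.742), returning to the start.

Shape 6 is a open polyline drawn with `<path>`. Its stroke #0000ff means score at S360, F1441. After flipping Y the toolpath is (165.620,148.659) → (126.900,78.457) → (59.347,98.226) → (162.453,258.477) → (25.502,176.915).

Shape 7 is a open polyline drawn with `<path>`. Its stroke #0000ff means score at S360, F1441. After flipping Y the toolpath is (177.691,39.993) → (69.458,239.010) → (223.062,152.990) → (183.401,201.501) → (222.630,203.685).

; Generated by LaserGRBL
G21
G90
G0 X68.904 Y81.555
M3 S360
G1 X66.891 Y91.677 F1441
G1 X61.157 Y100.257
G1 X52.577 Y105.991
G1 X42.455 Y108.004
G1 X32.333 Y105.991
G1 X23.753 Y100.257
G1 X18.019 Y91.677
G1 X16.006 Y81.555
G1 X18.019 Y71.433
G1 X23.753 Y62.853
G1 X32.333 Y57.119
G1 X42.455 Y55.106
G1 X52.577 Y57.119
G1 X61.157 Y62.853
G1 X66.891 Y71.433
G1 X68.904 Y81.555
M5
G0 X53.087 Y165.358
M3 S360
G1 X101.275 Y165.358 F1441
G1 X101.275 Y106.537
G1 X53.087 Y106.537
G1 X53.087 Y165.358
M5
G0 X233.009 Y101.211
M3 S360
G1 X231.127 Y110.671 F1441
G1 X225.768 Y118.691
G1 X217.748 Y124.050
G1 X208.288 Y125.932
G1 X198.828 Y124.050
G1 X190.808 Y118.691
G1 X185.449 Y110.671
G1 X183.567 Y101.211
G1 X185.449 Y91.751
G1 X190.808 Y83.731
G1 X198.828 Y78.372
G1 X208.288 Y76.490
G1 X217.748 Y78.372
G1 X225.768 Y83.731
G1 X231.127 Y91.751
G1 X233.009 Y101.211
M5
G0 X239.242 Y70.229
M3 S877
G1 X238.193 Y75.502 F1591
G1 X235.206 Y79.972
G1 X230.736 Y82.959
G1 X225.463 Y84.008
G1 X220.190 Y82.959
G1 X215.720 Y79.972
G1 X212.733 Y75.502
G1 X211.684 Y70.229
G1 X212.733 Y64.956
G1 X215.720 Y60.486
G1 X220.190 Y57.499
G1 X225.463 Y56.450
G1 X230.736 Y57.499
G1 X235.206 Y60.486
G1 X238.193 Y64.956
G1 X239.242 Y70.229
M5
G0 X201.798 Y13.742
M3 S360
G1 X212.643 Y56.713 F1441
G1 X244.434 Y25.836
G1 X201.798 Y13.742
M5
G0 X165.620 Y148.659
M3 S360
G1 X126.900 Y78.457 F1441
G1 X59.347 Y98.226
G1 X162.453 Y258.477
G1 X25.502 Y176.915
M5
G0 X177.691 Y39.993
M3 S360
G1 X69.458 Y239.010 F1441
G1 X223.062 Y152.990
G1 X183.401 Y201.501
G1 X222.630 Y203.685
M5
G0 X0.000 Y0.000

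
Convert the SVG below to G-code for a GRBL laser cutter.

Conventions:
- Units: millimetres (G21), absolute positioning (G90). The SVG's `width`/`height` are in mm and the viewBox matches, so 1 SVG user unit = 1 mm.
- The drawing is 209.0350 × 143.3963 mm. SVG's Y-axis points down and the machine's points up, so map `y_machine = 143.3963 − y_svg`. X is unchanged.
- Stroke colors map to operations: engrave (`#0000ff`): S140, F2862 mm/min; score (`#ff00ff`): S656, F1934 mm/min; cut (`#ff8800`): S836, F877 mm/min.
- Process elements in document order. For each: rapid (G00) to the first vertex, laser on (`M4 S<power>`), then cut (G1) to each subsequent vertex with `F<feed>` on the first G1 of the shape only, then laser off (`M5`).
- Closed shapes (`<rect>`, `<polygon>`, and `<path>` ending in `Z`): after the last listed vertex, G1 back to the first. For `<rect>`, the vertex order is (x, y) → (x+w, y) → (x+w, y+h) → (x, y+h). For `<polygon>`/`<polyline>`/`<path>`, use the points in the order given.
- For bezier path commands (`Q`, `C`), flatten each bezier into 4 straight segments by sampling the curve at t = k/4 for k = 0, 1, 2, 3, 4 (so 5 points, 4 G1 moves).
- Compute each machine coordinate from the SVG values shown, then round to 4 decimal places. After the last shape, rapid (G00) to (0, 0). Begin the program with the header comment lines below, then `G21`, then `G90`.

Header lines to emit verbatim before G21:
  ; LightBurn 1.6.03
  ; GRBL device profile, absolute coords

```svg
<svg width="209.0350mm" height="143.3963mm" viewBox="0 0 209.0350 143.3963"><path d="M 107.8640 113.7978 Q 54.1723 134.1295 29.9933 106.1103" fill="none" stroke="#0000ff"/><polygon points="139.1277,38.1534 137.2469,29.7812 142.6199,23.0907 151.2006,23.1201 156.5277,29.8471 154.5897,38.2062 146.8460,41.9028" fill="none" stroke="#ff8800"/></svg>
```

1 u = 1 mm; y_m = 143.3963 − y.

[1] `<path>` quadratic bezier, #0000ff→engrave S140 F2862: (107.8640,29.5985) → (82.8627,22.4546) → (61.5505,21.3545) → (43.9273,26.2983) → (29.9933,37.2860)

[2] `<polygon>` regular polygon, #ff8800→cut S836 F877: (139.1277,105.2429) → (137.2469,113.6151) → (142.6199,120.3056) → (151.2006,120.2762) → (156.5277,113.5492) → (154.5897,105.1901) → (146.8460,101.4935) → (139.1277,105.2429) (closed)

; LightBurn 1.6.03
; GRBL device profile, absolute coords
G21
G90
G00 X107.8640 Y29.5985
M4 S140
G1 X82.8627 Y22.4546 F2862
G1 X61.5505 Y21.3545
G1 X43.9273 Y26.2983
G1 X29.9933 Y37.2860
M5
G00 X139.1277 Y105.2429
M4 S836
G1 X137.2469 Y113.6151 F877
G1 X142.6199 Y120.3056
G1 X151.2006 Y120.2762
G1 X156.5277 Y113.5492
G1 X154.5897 Y105.1901
G1 X146.8460 Y101.4935
G1 X139.1277 Y105.2429
M5
G00 X0.0000 Y0.0000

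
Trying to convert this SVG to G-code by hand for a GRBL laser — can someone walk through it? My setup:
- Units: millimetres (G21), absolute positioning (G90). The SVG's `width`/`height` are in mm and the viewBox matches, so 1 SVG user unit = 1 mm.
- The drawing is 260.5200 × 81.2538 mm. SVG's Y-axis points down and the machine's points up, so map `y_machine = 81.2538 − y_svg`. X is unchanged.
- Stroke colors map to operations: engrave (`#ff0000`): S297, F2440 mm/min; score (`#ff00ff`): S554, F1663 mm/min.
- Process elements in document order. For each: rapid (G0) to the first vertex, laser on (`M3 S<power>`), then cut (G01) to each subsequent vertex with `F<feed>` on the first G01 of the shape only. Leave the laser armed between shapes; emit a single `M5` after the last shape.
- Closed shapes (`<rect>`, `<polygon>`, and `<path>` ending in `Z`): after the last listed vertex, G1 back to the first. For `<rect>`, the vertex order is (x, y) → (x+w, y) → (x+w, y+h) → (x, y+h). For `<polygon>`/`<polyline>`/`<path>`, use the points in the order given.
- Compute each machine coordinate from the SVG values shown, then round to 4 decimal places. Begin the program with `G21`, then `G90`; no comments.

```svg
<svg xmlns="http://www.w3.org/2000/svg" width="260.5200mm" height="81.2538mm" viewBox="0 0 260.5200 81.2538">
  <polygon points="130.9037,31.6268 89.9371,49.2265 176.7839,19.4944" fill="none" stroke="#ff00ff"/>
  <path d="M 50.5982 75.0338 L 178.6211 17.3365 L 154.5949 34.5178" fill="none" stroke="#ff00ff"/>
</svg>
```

1 u = 1 mm; y_m = 81.2538 − y.

[1] `<polygon>` closed polygon, #ff00ff→score S554 F1663: (130.9037,49.6270) → (89.9371,32.0273) → (176.7839,61.7594) → (130.9037,49.6270) (closed)

[2] `<path>` open polyline, #ff00ff→score S554 F1663: (50.5982,6.2200) → (178.6211,63.9173) → (154.5949,46.7360)

G21
G90
G0 X130.9037 Y49.6270
M3 S554
G01 X89.9371 Y32.0273 F1663
G01 X176.7839 Y61.7594
G01 X130.9037 Y49.6270
G0 X50.5982 Y6.2200
M3 S554
G01 X178.6211 Y63.9173 F1663
G01 X154.5949 Y46.7360
M5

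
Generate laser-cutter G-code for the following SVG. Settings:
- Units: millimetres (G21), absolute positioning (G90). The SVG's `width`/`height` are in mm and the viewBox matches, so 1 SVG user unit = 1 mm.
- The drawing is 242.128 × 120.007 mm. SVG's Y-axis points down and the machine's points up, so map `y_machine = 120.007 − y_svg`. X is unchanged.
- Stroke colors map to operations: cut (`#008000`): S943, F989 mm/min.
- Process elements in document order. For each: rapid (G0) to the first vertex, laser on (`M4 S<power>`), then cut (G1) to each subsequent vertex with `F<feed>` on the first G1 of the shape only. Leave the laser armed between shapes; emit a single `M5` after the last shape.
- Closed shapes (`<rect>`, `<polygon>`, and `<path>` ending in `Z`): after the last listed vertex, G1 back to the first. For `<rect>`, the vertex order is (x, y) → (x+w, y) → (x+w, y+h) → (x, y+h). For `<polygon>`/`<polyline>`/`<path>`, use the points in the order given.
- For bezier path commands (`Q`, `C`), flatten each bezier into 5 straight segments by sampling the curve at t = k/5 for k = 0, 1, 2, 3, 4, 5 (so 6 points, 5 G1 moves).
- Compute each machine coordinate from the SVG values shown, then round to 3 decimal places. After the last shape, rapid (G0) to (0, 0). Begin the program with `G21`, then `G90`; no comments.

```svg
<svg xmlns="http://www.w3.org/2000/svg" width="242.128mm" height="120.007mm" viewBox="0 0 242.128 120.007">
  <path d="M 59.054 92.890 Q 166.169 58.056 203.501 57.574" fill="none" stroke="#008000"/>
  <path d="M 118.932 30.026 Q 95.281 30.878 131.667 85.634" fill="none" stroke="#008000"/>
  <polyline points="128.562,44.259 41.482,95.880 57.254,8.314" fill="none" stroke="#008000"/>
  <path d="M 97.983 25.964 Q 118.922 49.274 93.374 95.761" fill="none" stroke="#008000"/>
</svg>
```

G21
G90
G0 X59.054 Y27.117
M4 S943
G1 X99.109 Y39.677 F989
G1 X133.581 Y49.488
G1 X162.470 Y56.551
G1 X185.777 Y60.866
G1 X203.501 Y62.433
G0 X118.932 Y89.981
M4 S943
G1 X111.873 Y87.484 F989
G1 X109.617 Y80.675
G1 X112.164 Y69.553
G1 X119.514 Y54.119
G1 X131.667 Y34.373
G0 X128.562 Y75.748
M4 S943
G1 X41.482 Y24.127 F989
G1 X57.254 Y111.693
G0 X97.983 Y94.043
M4 S943
G1 X104.499 Y83.792 F989
G1 X107.296 Y71.687
G1 X106.374 Y57.727
G1 X101.734 Y41.914
G1 X93.374 Y24.246
M5
G0 X0.000 Y0.000

Since the viewBox matches the mm dimensions, user units are millimetres directly. The only transform is the Y-flip y_m = 120.007 − y_svg.

Shape 1 is a quadratic bezier drawn with `<path>`. Its stroke #008000 means cut at S943, F989. After flipping Y the toolpath is (59.054,27.117) → (99.109,39.677) → (133.581,49.488) → (162.470,56.551) → (185.777,60.866) → (203.501,62.433).

Shape 2 is a quadratic bezier drawn with `<path>`. Its stroke #008000 means cut at S943, F989. After flipping Y the toolpath is (118.932,89.981) → (111.873,87.484) → (109.617,80.675) → (112.164,69.553) → (119.514,54.119) → (131.667,34.373).

Shape 3 is a open polyline drawn with `<polyline>`. Its stroke #008000 means cut at S943, F989. After flipping Y the toolpath is (128.562,75.748) → (41.482,24.127) → (57.254,111.693).

Shape 4 is a quadratic bezier drawn with `<path>`. Its stroke #008000 means cut at S943, F989. After flipping Y the toolpath is (97.983,94.043) → (104.499,83.792) → (107.296,71.687) → (106.374,57.727) → (101.734,41.914) → (93.374,24.246).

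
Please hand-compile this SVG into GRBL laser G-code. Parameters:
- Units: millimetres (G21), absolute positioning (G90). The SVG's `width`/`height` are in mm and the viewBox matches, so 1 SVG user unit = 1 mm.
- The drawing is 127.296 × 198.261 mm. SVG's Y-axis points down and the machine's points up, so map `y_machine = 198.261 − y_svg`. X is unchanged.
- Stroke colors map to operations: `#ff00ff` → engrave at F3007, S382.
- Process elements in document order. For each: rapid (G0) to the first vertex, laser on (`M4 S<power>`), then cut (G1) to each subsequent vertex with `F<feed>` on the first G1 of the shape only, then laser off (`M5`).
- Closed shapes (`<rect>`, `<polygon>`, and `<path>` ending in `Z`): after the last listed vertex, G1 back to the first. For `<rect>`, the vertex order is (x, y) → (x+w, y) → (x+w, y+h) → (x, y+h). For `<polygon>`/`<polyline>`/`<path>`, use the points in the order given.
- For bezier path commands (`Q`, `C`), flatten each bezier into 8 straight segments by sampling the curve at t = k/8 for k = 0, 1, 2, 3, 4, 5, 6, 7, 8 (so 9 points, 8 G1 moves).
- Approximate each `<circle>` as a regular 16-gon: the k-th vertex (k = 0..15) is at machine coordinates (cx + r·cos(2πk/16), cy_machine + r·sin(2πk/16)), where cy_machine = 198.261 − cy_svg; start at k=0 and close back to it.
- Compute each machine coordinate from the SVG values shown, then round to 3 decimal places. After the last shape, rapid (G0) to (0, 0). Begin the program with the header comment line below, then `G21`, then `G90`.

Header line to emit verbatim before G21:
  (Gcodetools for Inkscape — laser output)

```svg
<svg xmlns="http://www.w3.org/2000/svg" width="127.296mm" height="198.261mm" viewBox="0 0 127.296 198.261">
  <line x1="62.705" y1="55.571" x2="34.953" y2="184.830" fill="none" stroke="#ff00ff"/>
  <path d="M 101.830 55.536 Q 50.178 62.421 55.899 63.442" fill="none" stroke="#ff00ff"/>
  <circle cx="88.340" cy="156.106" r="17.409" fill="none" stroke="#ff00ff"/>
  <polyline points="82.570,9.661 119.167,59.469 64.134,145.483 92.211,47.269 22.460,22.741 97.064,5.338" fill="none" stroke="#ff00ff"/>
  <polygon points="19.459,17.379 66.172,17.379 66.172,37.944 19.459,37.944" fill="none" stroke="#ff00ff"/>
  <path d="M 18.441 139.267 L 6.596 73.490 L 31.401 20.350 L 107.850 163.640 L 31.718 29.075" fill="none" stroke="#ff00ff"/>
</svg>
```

Since the viewBox matches the mm dimensions, user units are millimetres directly. The only transform is the Y-flip y_m = 198.261 − y_svg.

Shape 1 is a line segment drawn with `<line>`. Its stroke #ff00ff means engrave at S382, F3007. After flipping Y the toolpath is (62.705,142.690) → (34.953,13.431).

Shape 2 is a quadratic bezier drawn with `<path>`. Its stroke #ff00ff means engrave at S382, F3007. After flipping Y the toolpath is (101.830,142.725) → (89.813,141.095) → (79.590,139.649) → (71.159,138.386) → (64.521,137.306) → (59.676,136.409) → (56.624,135.696) → (55.365,135.166) → (55.899,134.819).

Shape 3 is a circle drawn with `<circle>`. Its stroke #ff00ff means engrave at S382, F3007. After flipping Y the toolpath is (105.749,42.155) → (104.424,48.817) → (100.650,54.465) → (95.002,58.239) → (88.340,59.564) → (81.678,58.239) → (76.030,54.465) → (72.256,48.817) → (70.931,42.155) → (72.256,35.493) → (76.030,29.845) → (81.678,26.071) → (88.340,24.746) → (95.002,26.071) → (100.650,29.845) → (104.424,35.493) → (105.749,42.155), returning to the start.

Shape 4 is a open polyline drawn with `<polyline>`. Its stroke #ff00ff means engrave at S382, F3007. After flipping Y the toolpath is (82.570,188.600) → (119.167,138.792) → (64.134,52.778) → (92.211,150.992) → (22.460,175.520) → (97.064,192.923).

Shape 5 is a rectangle drawn with `<polygon>`. Its stroke #ff00ff means engrave at S382, F3007. After flipping Y the toolpath is (19.459,180.882) → (66.172,180.882) → (66.172,160.317) → (19.459,160.317) → (19.459,180.882), returning to the start.

Shape 6 is a open polyline drawn with `<path>`. Its stroke #ff00ff means engrave at S382, F3007. After flipping Y the toolpath is (18.441,58.994) → (6.596,124.771) → (31.401,177.911) → (107.850,34.621) → (31.718,169.186).

(Gcodetools for Inkscape — laser output)
G21
G90
G0 X62.705 Y142.690
M4 S382
G1 X34.953 Y13.431 F3007
M5
G0 X101.830 Y142.725
M4 S382
G1 X89.813 Y141.095 F3007
G1 X79.590 Y139.649
G1 X71.159 Y138.386
G1 X64.521 Y137.306
G1 X59.676 Y136.409
G1 X56.624 Y135.696
G1 X55.365 Y135.166
G1 X55.899 Y134.819
M5
G0 X105.749 Y42.155
M4 S382
G1 X104.424 Y48.817 F3007
G1 X100.650 Y54.465
G1 X95.002 Y58.239
G1 X88.340 Y59.564
G1 X81.678 Y58.239
G1 X76.030 Y54.465
G1 X72.256 Y48.817
G1 X70.931 Y42.155
G1 X72.256 Y35.493
G1 X76.030 Y29.845
G1 X81.678 Y26.071
G1 X88.340 Y24.746
G1 X95.002 Y26.071
G1 X100.650 Y29.845
G1 X104.424 Y35.493
G1 X105.749 Y42.155
M5
G0 X82.570 Y188.600
M4 S382
G1 X119.167 Y138.792 F3007
G1 X64.134 Y52.778
G1 X92.211 Y150.992
G1 X22.460 Y175.520
G1 X97.064 Y192.923
M5
G0 X19.459 Y180.882
M4 S382
G1 X66.172 Y180.882 F3007
G1 X66.172 Y160.317
G1 X19.459 Y160.317
G1 X19.459 Y180.882
M5
G0 X18.441 Y58.994
M4 S382
G1 X6.596 Y124.771 F3007
G1 X31.401 Y177.911
G1 X107.850 Y34.621
G1 X31.718 Y169.186
M5
G0 X0.000 Y0.000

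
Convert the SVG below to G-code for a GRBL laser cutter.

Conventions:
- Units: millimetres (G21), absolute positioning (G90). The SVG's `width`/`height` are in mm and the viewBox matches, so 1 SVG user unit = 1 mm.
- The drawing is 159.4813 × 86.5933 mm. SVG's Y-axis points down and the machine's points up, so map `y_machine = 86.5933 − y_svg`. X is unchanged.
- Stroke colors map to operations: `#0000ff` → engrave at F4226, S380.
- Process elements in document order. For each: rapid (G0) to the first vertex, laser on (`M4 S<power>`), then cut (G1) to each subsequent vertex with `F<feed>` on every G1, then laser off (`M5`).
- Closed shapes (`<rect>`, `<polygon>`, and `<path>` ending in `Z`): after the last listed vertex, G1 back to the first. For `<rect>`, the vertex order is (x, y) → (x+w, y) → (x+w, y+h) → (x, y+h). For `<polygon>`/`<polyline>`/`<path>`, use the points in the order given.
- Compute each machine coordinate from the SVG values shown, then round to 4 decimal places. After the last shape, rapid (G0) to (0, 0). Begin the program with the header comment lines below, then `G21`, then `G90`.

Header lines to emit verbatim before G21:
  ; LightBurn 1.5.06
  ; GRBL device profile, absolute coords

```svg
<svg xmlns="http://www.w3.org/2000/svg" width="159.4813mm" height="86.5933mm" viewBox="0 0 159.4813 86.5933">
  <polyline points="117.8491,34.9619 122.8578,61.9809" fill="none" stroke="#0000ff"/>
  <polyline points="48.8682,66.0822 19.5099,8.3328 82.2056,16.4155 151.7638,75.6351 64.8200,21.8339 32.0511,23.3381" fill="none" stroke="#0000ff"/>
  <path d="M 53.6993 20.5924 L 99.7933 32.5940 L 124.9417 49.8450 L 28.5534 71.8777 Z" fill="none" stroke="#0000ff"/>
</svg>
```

; LightBurn 1.5.06
; GRBL device profile, absolute coords
G21
G90
G0 X117.8491 Y51.6314
M4 S380
G1 X122.8578 Y24.6124 F4226
M5
G0 X48.8682 Y20.5111
M4 S380
G1 X19.5099 Y78.2605 F4226
G1 X82.2056 Y70.1778 F4226
G1 X151.7638 Y10.9582 F4226
G1 X64.8200 Y64.7594 F4226
G1 X32.0511 Y63.2552 F4226
M5
G0 X53.6993 Y66.0009
M4 S380
G1 X99.7933 Y53.9993 F4226
G1 X124.9417 Y36.7483 F4226
G1 X28.5534 Y14.7156 F4226
G1 X53.6993 Y66.0009 F4226
M5
G0 X0.0000 Y0.0000

Since the viewBox matches the mm dimensions, user units are millimetres directly. The only transform is the Y-flip y_m = 86.5933 − y_svg.

Shape 1 is a line segment drawn with `<polyline>`. Its stroke #0000ff means engrave at S380, F4226. After flipping Y the toolpath is (117.8491,51.6314) → (122.8578,24.6124).

Shape 2 is a open polyline drawn with `<polyline>`. Its stroke #0000ff means engrave at S380, F4226. After flipping Y the toolpath is (48.8682,20.5111) → (19.5099,78.2605) → (82.2056,70.1778) → (151.7638,10.9582) → (64.8200,64.7594) → (32.0511,63.2552).

Shape 3 is a closed polygon drawn with `<path>`. Its stroke #0000ff means engrave at S380, F4226. After flipping Y the toolpath is (53.6993,66.0009) → (99.7933,53.9993) → (124.9417,36.7483) → (28.5534,14.7156) → (53.6993,66.0009), returning to the start.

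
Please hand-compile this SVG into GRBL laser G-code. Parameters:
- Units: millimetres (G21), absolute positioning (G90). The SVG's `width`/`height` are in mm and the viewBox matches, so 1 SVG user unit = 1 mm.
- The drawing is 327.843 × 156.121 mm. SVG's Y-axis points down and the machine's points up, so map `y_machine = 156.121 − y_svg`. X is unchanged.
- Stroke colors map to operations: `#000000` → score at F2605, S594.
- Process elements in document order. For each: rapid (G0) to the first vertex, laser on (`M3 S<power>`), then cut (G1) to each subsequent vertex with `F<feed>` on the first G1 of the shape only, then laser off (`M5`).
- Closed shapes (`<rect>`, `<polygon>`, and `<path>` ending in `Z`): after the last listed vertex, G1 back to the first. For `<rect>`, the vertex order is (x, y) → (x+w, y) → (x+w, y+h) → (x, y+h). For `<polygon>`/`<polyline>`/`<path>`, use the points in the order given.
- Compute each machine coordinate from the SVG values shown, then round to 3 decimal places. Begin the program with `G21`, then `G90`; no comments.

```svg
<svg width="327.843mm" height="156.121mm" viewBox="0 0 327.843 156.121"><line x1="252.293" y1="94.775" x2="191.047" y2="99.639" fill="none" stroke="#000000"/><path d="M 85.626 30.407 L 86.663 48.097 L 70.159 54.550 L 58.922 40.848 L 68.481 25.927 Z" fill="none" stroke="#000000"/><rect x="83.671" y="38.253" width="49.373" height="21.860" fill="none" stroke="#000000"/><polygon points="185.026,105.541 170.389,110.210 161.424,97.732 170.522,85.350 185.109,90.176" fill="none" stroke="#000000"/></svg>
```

Since the viewBox matches the mm dimensions, user units are millimetres directly. The only transform is the Y-flip y_m = 156.121 − y_svg.

Shape 1 is a line segment drawn with `<line>`. Its stroke #000000 means score at S594, F2605. After flipping Y the toolpath is (252.293,61.346) → (191.047,56.482).

Shape 2 is a regular polygon drawn with `<path>`. Its stroke #000000 means score at S594, F2605. After flipping Y the toolpath is (85.626,125.714) → (86.663,108.024) → (70.159,101.571) → (58.922,115.273) → (68.481,130.194) → (85.626,125.714), returning to the start.

Shape 3 is a rectangle drawn with `<rect>`. Its stroke #000000 means score at S594, F2605. After flipping Y the toolpath is (83.671,117.868) → (133.044,117.868) → (133.044,96.008) → (83.671,96.008) → (83.671,117.868), returning to the start.

Shape 4 is a regular polygon drawn with `<polygon>`. Its stroke #000000 means score at S594, F2605. After flipping Y the toolpath is (185.026,50.580) → (170.389,45.911) → (161.424,58.389) → (170.522,70.771) → (185.109,65.945) → (185.026,50.580), returning to the start.

G21
G90
G0 X252.293 Y61.346
M3 S594
G1 X191.047 Y56.482 F2605
M5
G0 X85.626 Y125.714
M3 S594
G1 X86.663 Y108.024 F2605
G1 X70.159 Y101.571
G1 X58.922 Y115.273
G1 X68.481 Y130.194
G1 X85.626 Y125.714
M5
G0 X83.671 Y117.868
M3 S594
G1 X133.044 Y117.868 F2605
G1 X133.044 Y96.008
G1 X83.671 Y96.008
G1 X83.671 Y117.868
M5
G0 X185.026 Y50.580
M3 S594
G1 X170.389 Y45.911 F2605
G1 X161.424 Y58.389
G1 X170.522 Y70.771
G1 X185.109 Y65.945
G1 X185.026 Y50.580
M5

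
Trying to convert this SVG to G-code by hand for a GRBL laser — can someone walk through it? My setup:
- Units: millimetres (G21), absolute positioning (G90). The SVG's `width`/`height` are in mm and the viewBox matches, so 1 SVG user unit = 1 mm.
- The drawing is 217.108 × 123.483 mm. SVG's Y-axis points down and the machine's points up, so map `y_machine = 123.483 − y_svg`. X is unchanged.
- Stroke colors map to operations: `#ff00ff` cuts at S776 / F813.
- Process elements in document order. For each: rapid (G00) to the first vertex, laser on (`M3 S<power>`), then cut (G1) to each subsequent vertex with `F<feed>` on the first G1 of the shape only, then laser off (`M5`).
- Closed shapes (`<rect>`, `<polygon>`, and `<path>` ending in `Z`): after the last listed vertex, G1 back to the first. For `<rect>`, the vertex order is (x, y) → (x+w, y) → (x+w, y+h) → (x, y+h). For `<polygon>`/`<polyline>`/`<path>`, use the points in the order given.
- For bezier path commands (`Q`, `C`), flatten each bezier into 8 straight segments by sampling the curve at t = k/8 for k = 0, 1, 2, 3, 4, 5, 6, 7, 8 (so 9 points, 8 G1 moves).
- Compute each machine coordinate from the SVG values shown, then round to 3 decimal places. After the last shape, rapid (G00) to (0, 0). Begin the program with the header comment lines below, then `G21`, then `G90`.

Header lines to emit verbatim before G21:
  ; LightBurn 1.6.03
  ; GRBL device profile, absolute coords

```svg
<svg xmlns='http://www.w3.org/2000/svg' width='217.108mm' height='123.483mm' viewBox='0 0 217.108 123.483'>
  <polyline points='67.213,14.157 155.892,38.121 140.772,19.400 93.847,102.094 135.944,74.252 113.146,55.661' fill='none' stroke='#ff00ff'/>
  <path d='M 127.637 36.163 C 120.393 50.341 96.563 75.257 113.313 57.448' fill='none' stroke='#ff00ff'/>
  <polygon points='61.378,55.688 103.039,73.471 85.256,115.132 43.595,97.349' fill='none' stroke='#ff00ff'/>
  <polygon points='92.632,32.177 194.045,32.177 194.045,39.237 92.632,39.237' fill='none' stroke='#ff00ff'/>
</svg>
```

; LightBurn 1.6.03
; GRBL device profile, absolute coords
G21
G90
G00 X67.213 Y109.326
M3 S776
G1 X155.892 Y85.362 F813
G1 X140.772 Y104.083
G1 X93.847 Y21.389
G1 X135.944 Y49.231
G1 X113.146 Y67.822
M5
G00 X127.637 Y87.320
M3 S776
G1 X124.255 Y81.604 F813
G1 X119.987 Y75.508
G1 X115.505 Y69.659
G1 X111.477 Y64.682
G1 X108.574 Y61.205
G1 X107.466 Y59.854
G1 X108.822 Y61.255
G1 X113.313 Y66.035
M5
G00 X61.378 Y67.795
M3 S776
G1 X103.039 Y50.012 F813
G1 X85.256 Y8.351
G1 X43.595 Y26.134
G1 X61.378 Y67.795
M5
G00 X92.632 Y91.306
M3 S776
G1 X194.045 Y91.306 F813
G1 X194.045 Y84.246
G1 X92.632 Y84.246
G1 X92.632 Y91.306
M5
G00 X0.000 Y0.000

1 u = 1 mm; y_m = 123.483 − y.

[1] `<polyline>` open polyline, #ff00ff→cut S776 F813: (67.213,109.326) → (155.892,85.362) → (140.772,104.083) → (93.847,21.389) → (135.944,49.231) → (113.146,67.822)

[2] `<path>` cubic bezier, #ff00ff→cut S776 F813: (127.637,87.320) → (124.255,81.604) → (119.987,75.508) → (115.505,69.659) → (111.477,64.682) → (108.574,61.205) → (107.466,59.854) → (108.822,61.255) → (113.313,66.035)

[3] `<polygon>` regular polygon, #ff00ff→cut S776 F813: (61.378,67.795) → (103.039,50.012) → (85.256,8.351) → (43.595,26.134) → (61.378,67.795) (closed)

[4] `<polygon>` rectangle, #ff00ff→cut S776 F813: (92.632,91.306) → (194.045,91.306) → (194.045,84.246) → (92.632,84.246) → (92.632,91.306) (closed)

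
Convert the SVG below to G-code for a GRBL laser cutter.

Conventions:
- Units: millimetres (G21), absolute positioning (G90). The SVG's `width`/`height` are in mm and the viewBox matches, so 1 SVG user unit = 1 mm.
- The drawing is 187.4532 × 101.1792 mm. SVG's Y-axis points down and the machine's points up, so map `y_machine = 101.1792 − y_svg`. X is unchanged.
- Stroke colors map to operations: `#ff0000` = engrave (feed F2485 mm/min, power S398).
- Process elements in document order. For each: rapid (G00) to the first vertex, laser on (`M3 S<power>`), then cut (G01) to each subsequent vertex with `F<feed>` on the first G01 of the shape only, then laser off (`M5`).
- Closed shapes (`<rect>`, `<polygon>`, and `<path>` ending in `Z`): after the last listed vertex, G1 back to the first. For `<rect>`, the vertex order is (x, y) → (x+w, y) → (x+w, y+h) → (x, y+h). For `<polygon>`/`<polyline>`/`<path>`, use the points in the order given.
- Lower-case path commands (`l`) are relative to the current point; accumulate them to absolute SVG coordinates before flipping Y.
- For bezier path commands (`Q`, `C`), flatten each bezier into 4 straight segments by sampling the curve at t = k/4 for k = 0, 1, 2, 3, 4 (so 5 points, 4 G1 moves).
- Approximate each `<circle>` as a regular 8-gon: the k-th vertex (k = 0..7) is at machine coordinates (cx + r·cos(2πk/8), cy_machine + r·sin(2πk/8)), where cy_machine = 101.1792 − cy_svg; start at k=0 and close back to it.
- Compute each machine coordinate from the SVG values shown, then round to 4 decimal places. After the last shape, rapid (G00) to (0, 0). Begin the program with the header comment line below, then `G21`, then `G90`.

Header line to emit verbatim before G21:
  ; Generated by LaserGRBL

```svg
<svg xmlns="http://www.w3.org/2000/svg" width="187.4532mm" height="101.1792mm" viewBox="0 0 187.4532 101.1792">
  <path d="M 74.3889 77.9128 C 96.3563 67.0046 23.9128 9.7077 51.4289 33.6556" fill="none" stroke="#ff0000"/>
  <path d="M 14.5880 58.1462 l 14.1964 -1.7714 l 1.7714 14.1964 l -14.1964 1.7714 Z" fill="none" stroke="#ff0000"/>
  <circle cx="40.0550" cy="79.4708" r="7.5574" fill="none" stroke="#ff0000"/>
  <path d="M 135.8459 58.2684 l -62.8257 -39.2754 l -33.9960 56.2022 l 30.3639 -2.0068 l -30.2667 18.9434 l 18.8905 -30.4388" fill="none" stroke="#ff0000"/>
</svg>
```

viewBox `0 0 187.4532 101.1792` with mm width/height → 1 unit = 1 mm. Flip: y_m = 101.1792 − y_svg.

**Shape 1** — `<path>` cubic bezier, stroke `#ff0000` → engrave (S398, F2485). Control points (SVG): P0=(74.3889,77.9128), P1=(96.3563,67.0046), P2=(23.9128,9.7077), P3=(51.4289,33.6556); sampled at t=k/4. Machine vertices: (74.3889,23.2664) → (76.1994,38.1512) → (60.8281,58.4660) → (46.4972,72.2454) → (51.4289,67.5236). Open path.

**Shape 2** — `<path>` regular polygon, stroke `#ff0000` → engrave (S398, F2485). Machine vertices: (14.5880,43.0330) → (28.7844,44.8044) → (30.5558,30.6080) → (16.3594,28.8366) → (14.5880,43.0330). Closed: final G1 returns to the first vertex.

**Shape 3** — `<circle>` circle, stroke `#ff0000` → engrave (S398, F2485). Machine vertices: (47.6124,21.7084) → (45.3989,27.0523) → (40.0550,29.2658) → (34.7111,27.0523) → (32.4976,21.7084) → (34.7111,16.3645) → (40.0550,14.1510) → (45.3989,16.3645) → (47.6124,21.7084). Closed: final G1 returns to the first vertex.

**Shape 4** — `<path>` open polyline, stroke `#ff0000` → engrave (S398, F2485). Machine vertices: (135.8459,42.9108) → (73.0202,82.1862) → (39.0242,25.9840) → (69.3881,27.9908) → (39.1214,9.0474) → (58.0119,39.4862). Open path.

; Generated by LaserGRBL
G21
G90
G00 X74.3889 Y23.2664
M3 S398
G01 X76.1994 Y38.1512 F2485
G01 X60.8281 Y58.4660
G01 X46.4972 Y72.2454
G01 X51.4289 Y67.5236
M5
G00 X14.5880 Y43.0330
M3 S398
G01 X28.7844 Y44.8044 F2485
G01 X30.5558 Y30.6080
G01 X16.3594 Y28.8366
G01 X14.5880 Y43.0330
M5
G00 X47.6124 Y21.7084
M3 S398
G01 X45.3989 Y27.0523 F2485
G01 X40.0550 Y29.2658
G01 X34.7111 Y27.0523
G01 X32.4976 Y21.7084
G01 X34.7111 Y16.3645
G01 X40.0550 Y14.1510
G01 X45.3989 Y16.3645
G01 X47.6124 Y21.7084
M5
G00 X135.8459 Y42.9108
M3 S398
G01 X73.0202 Y82.1862 F2485
G01 X39.0242 Y25.9840
G01 X69.3881 Y27.9908
G01 X39.1214 Y9.0474
G01 X58.0119 Y39.4862
M5
G00 X0.0000 Y0.0000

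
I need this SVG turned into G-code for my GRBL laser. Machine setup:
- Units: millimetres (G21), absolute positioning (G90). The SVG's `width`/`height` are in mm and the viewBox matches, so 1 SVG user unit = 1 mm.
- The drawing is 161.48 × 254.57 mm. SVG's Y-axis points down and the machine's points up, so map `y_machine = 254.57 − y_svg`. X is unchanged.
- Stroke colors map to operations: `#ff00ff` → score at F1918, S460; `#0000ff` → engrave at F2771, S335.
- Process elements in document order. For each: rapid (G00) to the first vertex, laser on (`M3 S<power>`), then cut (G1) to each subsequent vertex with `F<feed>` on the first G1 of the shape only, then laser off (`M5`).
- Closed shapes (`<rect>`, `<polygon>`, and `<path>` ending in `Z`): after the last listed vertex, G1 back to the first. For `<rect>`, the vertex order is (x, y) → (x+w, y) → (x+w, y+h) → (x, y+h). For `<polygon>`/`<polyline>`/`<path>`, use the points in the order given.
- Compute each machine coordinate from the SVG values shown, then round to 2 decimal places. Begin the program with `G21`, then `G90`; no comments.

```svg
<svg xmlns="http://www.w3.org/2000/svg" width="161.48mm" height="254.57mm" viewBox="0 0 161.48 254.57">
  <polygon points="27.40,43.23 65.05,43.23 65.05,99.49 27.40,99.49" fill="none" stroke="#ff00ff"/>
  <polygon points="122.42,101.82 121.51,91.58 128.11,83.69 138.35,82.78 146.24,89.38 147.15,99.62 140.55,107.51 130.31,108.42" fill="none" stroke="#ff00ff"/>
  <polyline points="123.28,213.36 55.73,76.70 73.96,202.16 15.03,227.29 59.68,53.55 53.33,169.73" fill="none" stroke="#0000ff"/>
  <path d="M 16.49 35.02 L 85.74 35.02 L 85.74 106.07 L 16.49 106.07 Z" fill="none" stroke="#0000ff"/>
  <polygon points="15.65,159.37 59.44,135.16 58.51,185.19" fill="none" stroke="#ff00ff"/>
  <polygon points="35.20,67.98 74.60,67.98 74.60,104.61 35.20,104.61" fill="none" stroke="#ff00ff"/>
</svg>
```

G21
G90
G00 X27.40 Y211.34
M3 S460
G1 X65.05 Y211.34 F1918
G1 X65.05 Y155.08
G1 X27.40 Y155.08
G1 X27.40 Y211.34
M5
G00 X122.42 Y152.75
M3 S460
G1 X121.51 Y162.99 F1918
G1 X128.11 Y170.88
G1 X138.35 Y171.79
G1 X146.24 Y165.19
G1 X147.15 Y154.95
G1 X140.55 Y147.06
G1 X130.31 Y146.15
G1 X122.42 Y152.75
M5
G00 X123.28 Y41.21
M3 S335
G1 X55.73 Y177.87 F2771
G1 X73.96 Y52.41
G1 X15.03 Y27.28
G1 X59.68 Y201.02
G1 X53.33 Y84.84
M5
G00 X16.49 Y219.55
M3 S335
G1 X85.74 Y219.55 F2771
G1 X85.74 Y148.50
G1 X16.49 Y148.50
G1 X16.49 Y219.55
M5
G00 X15.65 Y95.20
M3 S460
G1 X59.44 Y119.41 F1918
G1 X58.51 Y69.38
G1 X15.65 Y95.20
M5
G00 X35.20 Y186.59
M3 S460
G1 X74.60 Y186.59 F1918
G1 X74.60 Y149.96
G1 X35.20 Y149.96
G1 X35.20 Y186.59
M5

Since the viewBox matches the mm dimensions, user units are millimetres directly. The only transform is the Y-flip y_m = 254.57 − y_svg.

Shape 1 is a rectangle drawn with `<polygon>`. Its stroke #ff00ff means score at S460, F1918. After flipping Y the toolpath is (27.40,211.34) → (65.05,211.34) → (65.05,155.08) → (27.40,155.08) → (27.40,211.34), returning to the start.

Shape 2 is a regular polygon drawn with `<polygon>`. Its stroke #ff00ff means score at S460, F1918. After flipping Y the toolpath is (122.42,152.75) → (121.51,162.99) → (128.11,170.88) → (138.35,171.79) → (146.24,165.19) → (147.15,154.95) → (140.55,147.06) → (130.31,146.15) → (122.42,152.75), returning to the start.

Shape 3 is a open polyline drawn with `<polyline>`. Its stroke #0000ff means engrave at S335, F2771. After flipping Y the toolpath is (123.28,41.21) → (55.73,177.87) → (73.96,52.41) → (15.03,27.28) → (59.68,201.02) → (53.33,84.84).

Shape 4 is a rectangle drawn with `<path>`. Its stroke #0000ff means engrave at S335, F2771. After flipping Y the toolpath is (16.49,219.55) → (85.74,219.55) → (85.74,148.50) → (16.49,148.50) → (16.49,219.55), returning to the start.

Shape 5 is a regular polygon drawn with `<polygon>`. Its stroke #ff00ff means score at S460, F1918. After flipping Y the toolpath is (15.65,95.20) → (59.44,119.41) → (58.51,69.38) → (15.65,95.20), returning to the start.

Shape 6 is a rectangle drawn with `<polygon>`. Its stroke #ff00ff means score at S460, F1918. After flipping Y the toolpath is (35.20,186.59) → (74.60,186.59) → (74.60,149.96) → (35.20,149.96) → (35.20,186.59), returning to the start.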